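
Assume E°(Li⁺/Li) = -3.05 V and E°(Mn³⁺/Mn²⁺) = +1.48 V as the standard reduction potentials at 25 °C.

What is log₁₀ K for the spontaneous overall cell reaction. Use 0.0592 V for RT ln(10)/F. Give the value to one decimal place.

Cathode: Mn³⁺/Mn²⁺; anode: Li⁺/Li. E°cell = +4.53 V, n = 1.
log K = nE°cell / 0.0592 = (1)(+4.53) / 0.0592 = 76.5.

76.5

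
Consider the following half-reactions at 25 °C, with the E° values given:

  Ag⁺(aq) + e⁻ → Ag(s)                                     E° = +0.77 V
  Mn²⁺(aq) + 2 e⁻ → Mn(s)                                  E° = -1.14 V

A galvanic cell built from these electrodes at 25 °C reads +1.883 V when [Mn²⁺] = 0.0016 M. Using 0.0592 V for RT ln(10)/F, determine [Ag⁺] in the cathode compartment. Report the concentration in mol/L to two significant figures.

Ag⁺/Ag is the cathode, Mn²⁺/Mn the anode: E°cell = +1.91 V, n = 2.
Overall reaction: 2 Ag⁺(aq) + Mn(s) → 2 Ag(s) + Mn²⁺(aq); Q = [Mn²⁺]^1/[Ag⁺]^2.
From E = E° − (0.0592/n) log Q: log Q = (E° − E)·n/0.0592 = (+1.91 − (+1.883))·2/0.0592 = 0.9122.
So 2·log[Ag⁺] = 1·log(0.0016) − log Q = -2.7959 − (0.9122) = -3.7081; log[Ag⁺] = -3.7081 / 2 = -1.8540; [Ag⁺] = 10^(-1.8540) ≈ 0.014 M.

0.014 M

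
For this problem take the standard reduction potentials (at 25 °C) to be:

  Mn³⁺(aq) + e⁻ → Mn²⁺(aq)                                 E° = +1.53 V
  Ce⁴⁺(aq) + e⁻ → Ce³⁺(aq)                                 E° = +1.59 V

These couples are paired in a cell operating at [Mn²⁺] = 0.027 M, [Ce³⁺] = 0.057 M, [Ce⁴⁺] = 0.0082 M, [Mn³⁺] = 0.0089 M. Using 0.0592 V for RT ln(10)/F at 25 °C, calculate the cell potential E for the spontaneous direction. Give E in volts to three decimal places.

+0.039 V

Ce⁴⁺/Ce³⁺ is the cathode (higher E°), Mn³⁺/Mn²⁺ the anode: E°cell = +1.59 − (+1.53) = +0.06 V, n = 1.
Overall: Ce⁴⁺(aq) + Mn²⁺(aq) → Ce³⁺(aq) + Mn³⁺(aq)
Q = [Ce³⁺]·[Mn³⁺] / ([Ce⁴⁺]·[Mn²⁺]); log Q = 0.360.
E = E° − (0.0592/n) log Q = +0.06 − (0.0592/1)(0.360) = +0.039 V.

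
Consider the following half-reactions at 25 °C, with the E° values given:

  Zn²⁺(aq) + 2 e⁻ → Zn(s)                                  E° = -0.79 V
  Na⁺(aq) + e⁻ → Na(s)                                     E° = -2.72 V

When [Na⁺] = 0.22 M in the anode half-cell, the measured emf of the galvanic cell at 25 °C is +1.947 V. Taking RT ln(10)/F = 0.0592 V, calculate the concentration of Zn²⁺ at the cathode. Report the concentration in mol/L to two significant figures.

Zn²⁺/Zn is the cathode, Na⁺/Na the anode: E°cell = +1.93 V, n = 2.
Overall reaction: Zn²⁺(aq) + 2 Na(s) → Zn(s) + 2 Na⁺(aq); Q = [Na⁺]^2/[Zn²⁺]^1.
From E = E° − (0.0592/n) log Q: log Q = (E° − E)·n/0.0592 = (+1.93 − (+1.947))·2/0.0592 = -0.5743.
So 1·log[Zn²⁺] = 2·log(0.22) − log Q = -1.3152 − (-0.5743) = -0.7409; [Zn²⁺] = 10^(-0.7409) ≈ 0.18 M.

0.18 M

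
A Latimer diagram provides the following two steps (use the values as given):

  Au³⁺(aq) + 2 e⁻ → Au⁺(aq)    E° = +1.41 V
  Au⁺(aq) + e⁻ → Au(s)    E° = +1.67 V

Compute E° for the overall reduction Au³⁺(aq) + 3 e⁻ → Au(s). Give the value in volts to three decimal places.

Adding the free-energy changes (−nFE°) of the two steps gives −n₃FE°₃ = −n₁FE°₁ − n₂FE°₂.
E°₃ = (2×+1.41 + 1×+1.67) / 3 = (+4.490) / 3 = +1.497 V.

+1.497 V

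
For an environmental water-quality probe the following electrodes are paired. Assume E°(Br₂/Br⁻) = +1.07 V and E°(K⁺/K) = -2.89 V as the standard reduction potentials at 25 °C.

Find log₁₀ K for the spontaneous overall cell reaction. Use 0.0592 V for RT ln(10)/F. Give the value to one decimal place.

Cathode: Br₂/Br⁻; anode: K⁺/K. E°cell = +3.96 V, n = 2.
log K = nE°cell / 0.0592 = (2)(+3.96) / 0.0592 = 133.8.

133.8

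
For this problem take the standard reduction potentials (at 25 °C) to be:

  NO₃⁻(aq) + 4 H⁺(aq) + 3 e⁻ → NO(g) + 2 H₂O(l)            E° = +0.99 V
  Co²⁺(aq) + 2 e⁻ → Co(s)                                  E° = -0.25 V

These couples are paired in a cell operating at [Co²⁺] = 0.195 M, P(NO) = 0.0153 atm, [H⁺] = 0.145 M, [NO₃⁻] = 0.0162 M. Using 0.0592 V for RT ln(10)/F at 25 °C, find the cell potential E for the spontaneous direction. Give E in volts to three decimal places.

+1.195 V

NO₃⁻/NO is the cathode (higher E°), Co²⁺/Co the anode: E°cell = +0.99 − (-0.25) = +1.24 V, n = 6.
Overall: 2 NO₃⁻(aq) + 8 H⁺(aq) + 3 Co(s) → 2 NO(g) + 4 H₂O(l) + 3 Co²⁺(aq)
Q = P(NO)^2·[Co²⁺]^3 / ([NO₃⁻]^2·[H⁺]^8); log Q = 4.530.
E = E° − (0.0592/n) log Q = +1.24 − (0.0592/6)(4.530) = +1.195 V.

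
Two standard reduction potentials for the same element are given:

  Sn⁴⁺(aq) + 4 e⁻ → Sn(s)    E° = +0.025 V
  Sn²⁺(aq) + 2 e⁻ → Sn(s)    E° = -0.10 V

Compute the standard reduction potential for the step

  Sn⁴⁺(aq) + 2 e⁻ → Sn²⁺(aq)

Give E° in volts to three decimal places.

Sequential free energies add, so n₃E°₃ = n₁E°₁ + n₂E°₂.
With n₃ = 4, and the known step contributing 2×(-0.10) V, the unknown satisfies 2·E° = 4×(+0.025) − 2×(-0.10) = +0.300.
E° = +0.300 / 2 = +0.150 V.

+0.150 V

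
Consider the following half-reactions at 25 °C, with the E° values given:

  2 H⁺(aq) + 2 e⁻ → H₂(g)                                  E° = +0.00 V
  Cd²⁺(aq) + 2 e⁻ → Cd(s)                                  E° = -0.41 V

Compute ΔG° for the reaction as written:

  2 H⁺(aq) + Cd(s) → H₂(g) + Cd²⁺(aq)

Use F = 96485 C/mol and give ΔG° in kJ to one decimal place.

-79.1 kJ

As written, H⁺/H₂ is reduced (cathode) and Cd²⁺/Cd is oxidised (anode), so E°cell = (+0.00) − (-0.41) = +0.41 V.
Balancing electrons gives n = 2.
ΔG° = −nFE° = −(2)(96485)(+0.41) = -79,118 J = -79.1 kJ.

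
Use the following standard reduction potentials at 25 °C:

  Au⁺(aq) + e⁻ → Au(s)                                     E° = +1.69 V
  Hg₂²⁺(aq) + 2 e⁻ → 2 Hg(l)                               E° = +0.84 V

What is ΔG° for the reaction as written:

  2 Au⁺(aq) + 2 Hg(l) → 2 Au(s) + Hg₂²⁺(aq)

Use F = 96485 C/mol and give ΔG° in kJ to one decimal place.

-164.0 kJ

As written, Au⁺/Au is reduced (cathode) and Hg₂²⁺/Hg is oxidised (anode), so E°cell = (+1.69) − (+0.84) = +0.85 V.
Balancing electrons gives n = 2.
ΔG° = −nFE° = −(2)(96485)(+0.85) = -164,024 J = -164.0 kJ.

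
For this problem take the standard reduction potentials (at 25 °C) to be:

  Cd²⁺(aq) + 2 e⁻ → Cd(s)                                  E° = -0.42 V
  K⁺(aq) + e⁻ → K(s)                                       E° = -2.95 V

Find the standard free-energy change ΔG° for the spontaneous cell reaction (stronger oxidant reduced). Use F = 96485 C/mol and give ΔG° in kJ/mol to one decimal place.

Cd²⁺/Cd (E° = -0.42 V) is the cathode; K⁺/K (E° = -2.95 V) is the anode, so E°cell = +2.53 V.
Balancing electrons gives n = 2 (lcm of 2 and 1).
ΔG° = −nFE° = −(2)(96485)(+2.53) = -488,214 J = -488.2 kJ/mol.

-488.2 kJ/mol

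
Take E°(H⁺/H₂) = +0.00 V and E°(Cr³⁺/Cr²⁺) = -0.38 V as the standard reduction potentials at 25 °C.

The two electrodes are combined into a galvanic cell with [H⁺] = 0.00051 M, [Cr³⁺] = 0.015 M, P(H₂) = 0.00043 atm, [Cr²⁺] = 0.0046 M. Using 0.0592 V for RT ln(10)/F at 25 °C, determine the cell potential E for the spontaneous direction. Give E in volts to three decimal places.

+0.254 V

H⁺/H₂ is the cathode (higher E°), Cr³⁺/Cr²⁺ the anode: E°cell = +0.00 − (-0.38) = +0.38 V, n = 2.
Overall: 2 H⁺(aq) + 2 Cr²⁺(aq) → H₂(g) + 2 Cr³⁺(aq)
Q = P(H₂)·[Cr³⁺]^2 / ([H⁺]^2·[Cr²⁺]^2); log Q = 4.245.
E = E° − (0.0592/n) log Q = +0.38 − (0.0592/2)(4.245) = +0.254 V.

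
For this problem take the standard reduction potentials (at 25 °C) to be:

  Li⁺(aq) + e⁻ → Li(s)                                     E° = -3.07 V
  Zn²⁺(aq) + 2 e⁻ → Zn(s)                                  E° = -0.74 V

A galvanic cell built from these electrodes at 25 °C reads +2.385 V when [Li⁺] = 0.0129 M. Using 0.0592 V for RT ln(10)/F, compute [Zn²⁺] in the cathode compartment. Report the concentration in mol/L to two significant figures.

0.012 M

Zn²⁺/Zn is the cathode, Li⁺/Li the anode: E°cell = +2.33 V, n = 2.
Overall reaction: Zn²⁺(aq) + 2 Li(s) → Zn(s) + 2 Li⁺(aq); Q = [Li⁺]^2/[Zn²⁺]^1.
From E = E° − (0.0592/n) log Q: log Q = (E° − E)·n/0.0592 = (+2.33 − (+2.385))·2/0.0592 = -1.8581.
So 1·log[Zn²⁺] = 2·log(0.0129) − log Q = -3.7788 − (-1.8581) = -1.9207; [Zn²⁺] = 10^(-1.9207) ≈ 0.012 M.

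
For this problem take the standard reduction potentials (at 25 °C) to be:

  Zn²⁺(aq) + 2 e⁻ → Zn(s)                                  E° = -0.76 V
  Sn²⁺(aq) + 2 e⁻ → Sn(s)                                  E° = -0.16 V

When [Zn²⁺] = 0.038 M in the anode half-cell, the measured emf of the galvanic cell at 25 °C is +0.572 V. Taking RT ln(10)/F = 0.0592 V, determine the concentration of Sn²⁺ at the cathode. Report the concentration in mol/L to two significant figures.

0.0043 M

Sn²⁺/Sn is the cathode, Zn²⁺/Zn the anode: E°cell = +0.60 V, n = 2.
Overall reaction: Sn²⁺(aq) + Zn(s) → Sn(s) + Zn²⁺(aq); Q = [Zn²⁺]^1/[Sn²⁺]^1.
From E = E° − (0.0592/n) log Q: log Q = (E° − E)·n/0.0592 = (+0.60 − (+0.572))·2/0.0592 = 0.9459.
So 1·log[Sn²⁺] = 1·log(0.038) − log Q = -1.4202 − (0.9459) = -2.3661; [Sn²⁺] = 10^(-2.3661) ≈ 0.0043 M.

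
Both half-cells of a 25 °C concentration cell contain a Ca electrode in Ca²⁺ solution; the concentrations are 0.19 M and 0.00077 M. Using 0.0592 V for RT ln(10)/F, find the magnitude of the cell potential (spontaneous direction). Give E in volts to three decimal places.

+0.071 V

For a concentration cell E°cell = 0. The 0.19 M side is the cathode (reduction is favoured where [Ca²⁺] is higher).
With n = 2, E = −(0.0592/2) log([Ca²⁺]ₐₙ/[Ca²⁺]꜀ₐₜ) = −(0.0592/2) log(0.00077/0.19) = −(0.0592/2)(-2.392) = +0.071 V.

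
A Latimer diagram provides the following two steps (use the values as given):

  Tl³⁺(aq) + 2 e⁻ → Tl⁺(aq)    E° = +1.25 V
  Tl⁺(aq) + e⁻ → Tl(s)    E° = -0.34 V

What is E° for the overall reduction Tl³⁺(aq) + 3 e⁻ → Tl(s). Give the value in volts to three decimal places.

Adding the free-energy changes (−nFE°) of the two steps gives −n₃FE°₃ = −n₁FE°₁ − n₂FE°₂.
E°₃ = (2×+1.25 + 1×-0.34) / 3 = (+2.160) / 3 = +0.720 V.

+0.720 V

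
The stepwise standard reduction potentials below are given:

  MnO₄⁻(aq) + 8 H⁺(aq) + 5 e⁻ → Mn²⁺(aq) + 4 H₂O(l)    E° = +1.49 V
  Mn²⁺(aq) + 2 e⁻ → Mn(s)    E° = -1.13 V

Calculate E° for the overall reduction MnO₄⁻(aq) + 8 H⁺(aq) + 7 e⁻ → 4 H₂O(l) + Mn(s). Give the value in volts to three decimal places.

+0.741 V

Standard free energies of sequential steps add: ΔG°₃ = ΔG°₁ + ΔG°₂, so n₃E°₃ = n₁E°₁ + n₂E°₂.
E°₃ = (5×+1.49 + 2×-1.13) / 7 = (+5.190) / 7 = +0.741 V.
Simply averaging or adding the two E° values would be wrong; the electron-weighted sum is required.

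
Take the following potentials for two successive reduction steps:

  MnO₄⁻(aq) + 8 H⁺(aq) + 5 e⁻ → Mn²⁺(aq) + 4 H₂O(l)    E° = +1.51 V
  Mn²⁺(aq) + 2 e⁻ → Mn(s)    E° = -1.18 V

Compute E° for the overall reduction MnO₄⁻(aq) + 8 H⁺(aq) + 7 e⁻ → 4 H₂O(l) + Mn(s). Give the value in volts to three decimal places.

+0.741 V

Adding the free-energy changes (−nFE°) of the two steps gives −n₃FE°₃ = −n₁FE°₁ − n₂FE°₂.
E°₃ = (5×+1.51 + 2×-1.18) / 7 = (+5.190) / 7 = +0.741 V.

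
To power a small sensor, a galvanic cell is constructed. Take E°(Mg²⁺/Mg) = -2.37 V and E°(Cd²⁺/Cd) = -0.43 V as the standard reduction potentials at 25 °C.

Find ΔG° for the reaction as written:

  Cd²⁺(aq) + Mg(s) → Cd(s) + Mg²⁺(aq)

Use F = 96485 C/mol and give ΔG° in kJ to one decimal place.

As written, Cd²⁺/Cd is reduced (cathode) and Mg²⁺/Mg is oxidised (anode), so E°cell = (-0.43) − (-2.37) = +1.94 V.
Balancing electrons gives n = 2.
ΔG° = −nFE° = −(2)(96485)(+1.94) = -374,362 J = -374.4 kJ.

-374.4 kJ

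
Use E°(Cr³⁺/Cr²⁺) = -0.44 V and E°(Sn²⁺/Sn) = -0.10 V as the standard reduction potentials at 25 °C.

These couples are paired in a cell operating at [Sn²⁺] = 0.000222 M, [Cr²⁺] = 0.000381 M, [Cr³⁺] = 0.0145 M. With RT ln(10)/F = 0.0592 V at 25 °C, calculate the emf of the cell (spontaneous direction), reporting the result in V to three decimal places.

Sn²⁺/Sn is the cathode (higher E°), Cr³⁺/Cr²⁺ the anode: E°cell = -0.10 − (-0.44) = +0.34 V, n = 2.
Overall: Sn²⁺(aq) + 2 Cr²⁺(aq) → Sn(s) + 2 Cr³⁺(aq)
Q = [Cr³⁺]^2 / ([Sn²⁺]·[Cr²⁺]^2); log Q = 6.815.
E = E° − (0.0592/n) log Q = +0.34 − (0.0592/2)(6.815) = +0.138 V.

+0.138 V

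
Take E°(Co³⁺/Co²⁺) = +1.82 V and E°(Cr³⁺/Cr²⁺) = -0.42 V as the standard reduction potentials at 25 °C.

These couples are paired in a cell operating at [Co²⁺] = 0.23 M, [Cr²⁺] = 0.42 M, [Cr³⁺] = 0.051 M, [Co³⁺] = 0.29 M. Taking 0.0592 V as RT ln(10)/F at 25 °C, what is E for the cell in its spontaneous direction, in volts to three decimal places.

+2.300 V

Co³⁺/Co²⁺ is the cathode (higher E°), Cr³⁺/Cr²⁺ the anode: E°cell = +1.82 − (-0.42) = +2.24 V, n = 1.
Overall: Co³⁺(aq) + Cr²⁺(aq) → Co²⁺(aq) + Cr³⁺(aq)
Q = [Co²⁺]·[Cr³⁺] / ([Co³⁺]·[Cr²⁺]); log Q = -1.016.
E = E° − (0.0592/n) log Q = +2.24 − (0.0592/1)(-1.016) = +2.300 V.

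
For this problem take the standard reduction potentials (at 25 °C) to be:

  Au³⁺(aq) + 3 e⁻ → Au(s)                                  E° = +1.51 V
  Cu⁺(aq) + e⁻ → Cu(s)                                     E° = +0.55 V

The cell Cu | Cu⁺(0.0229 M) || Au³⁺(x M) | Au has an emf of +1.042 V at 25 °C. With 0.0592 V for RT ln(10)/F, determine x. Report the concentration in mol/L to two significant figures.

0.17 M

Au³⁺/Au is the cathode, Cu⁺/Cu the anode: E°cell = +0.96 V, n = 3.
Overall reaction: Au³⁺(aq) + 3 Cu(s) → Au(s) + 3 Cu⁺(aq); Q = [Cu⁺]^3/[Au³⁺]^1.
From E = E° − (0.0592/n) log Q: log Q = (E° − E)·n/0.0592 = (+0.96 − (+1.042))·3/0.0592 = -4.1554.
So 1·log[Au³⁺] = 3·log(0.0229) − log Q = -4.9205 − (-4.1554) = -0.7651; [Au³⁺] = 10^(-0.7651) ≈ 0.17 M.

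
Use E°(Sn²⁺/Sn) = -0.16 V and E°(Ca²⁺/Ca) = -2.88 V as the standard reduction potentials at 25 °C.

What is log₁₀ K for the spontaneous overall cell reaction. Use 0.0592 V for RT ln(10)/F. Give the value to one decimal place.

Cathode: Sn²⁺/Sn; anode: Ca²⁺/Ca. E°cell = +2.72 V, n = 2.
log K = nE°cell / 0.0592 = (2)(+2.72) / 0.0592 = 91.9.

91.9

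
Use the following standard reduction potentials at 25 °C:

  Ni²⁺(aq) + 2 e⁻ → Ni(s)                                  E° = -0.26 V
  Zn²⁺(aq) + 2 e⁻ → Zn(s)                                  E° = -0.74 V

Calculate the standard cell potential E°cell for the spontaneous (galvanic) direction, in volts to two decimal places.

+0.48 V

The Ni²⁺/Ni couple has the higher reduction potential, so it is the cathode; Zn²⁺/Zn is oxidised at the anode.
E°cell = E°(cathode) − E°(anode) = (-0.26) − (-0.74) = +0.48 V.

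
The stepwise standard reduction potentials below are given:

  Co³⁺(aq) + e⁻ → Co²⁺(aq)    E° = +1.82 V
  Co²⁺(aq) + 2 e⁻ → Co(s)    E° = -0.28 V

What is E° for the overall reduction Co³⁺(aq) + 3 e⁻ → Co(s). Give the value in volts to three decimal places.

Since ΔG° = −nFE° is additive over sequential reductions, n₃E°₃ = n₁E°₁ + n₂E°₂.
E°₃ = (1×+1.82 + 2×-0.28) / 3 = (+1.260) / 3 = +0.420 V.

+0.420 V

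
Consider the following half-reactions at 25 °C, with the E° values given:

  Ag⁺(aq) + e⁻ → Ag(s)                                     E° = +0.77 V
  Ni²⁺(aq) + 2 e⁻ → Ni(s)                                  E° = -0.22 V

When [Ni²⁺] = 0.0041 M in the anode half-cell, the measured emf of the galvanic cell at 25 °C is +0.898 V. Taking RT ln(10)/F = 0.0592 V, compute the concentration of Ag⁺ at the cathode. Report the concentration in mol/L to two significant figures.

0.0018 M

Ag⁺/Ag is the cathode, Ni²⁺/Ni the anode: E°cell = +0.99 V, n = 2.
Overall reaction: 2 Ag⁺(aq) + Ni(s) → 2 Ag(s) + Ni²⁺(aq); Q = [Ni²⁺]^1/[Ag⁺]^2.
From E = E° − (0.0592/n) log Q: log Q = (E° − E)·n/0.0592 = (+0.99 − (+0.898))·2/0.0592 = 3.1081.
So 2·log[Ag⁺] = 1·log(0.0041) − log Q = -2.3872 − (3.1081) = -5.4953; log[Ag⁺] = -5.4953 / 2 = -2.7477; [Ag⁺] = 10^(-2.7477) ≈ 0.0018 M.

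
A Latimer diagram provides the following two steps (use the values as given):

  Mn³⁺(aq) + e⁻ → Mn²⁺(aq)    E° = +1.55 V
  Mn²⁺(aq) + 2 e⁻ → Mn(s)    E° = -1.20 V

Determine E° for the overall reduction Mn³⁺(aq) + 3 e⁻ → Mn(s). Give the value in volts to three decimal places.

-0.283 V

Adding the free-energy changes (−nFE°) of the two steps gives −n₃FE°₃ = −n₁FE°₁ − n₂FE°₂.
E°₃ = (1×+1.55 + 2×-1.20) / 3 = (-0.850) / 3 = -0.283 V.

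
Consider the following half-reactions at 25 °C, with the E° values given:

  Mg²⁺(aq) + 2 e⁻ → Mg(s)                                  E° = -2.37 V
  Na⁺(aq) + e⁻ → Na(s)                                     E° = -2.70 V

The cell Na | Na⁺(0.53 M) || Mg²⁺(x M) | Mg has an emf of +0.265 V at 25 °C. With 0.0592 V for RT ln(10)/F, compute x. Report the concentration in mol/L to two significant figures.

Mg²⁺/Mg is the cathode, Na⁺/Na the anode: E°cell = +0.33 V, n = 2.
Overall reaction: Mg²⁺(aq) + 2 Na(s) → Mg(s) + 2 Na⁺(aq); Q = [Na⁺]^2/[Mg²⁺]^1.
From E = E° − (0.0592/n) log Q: log Q = (E° − E)·n/0.0592 = (+0.33 − (+0.265))·2/0.0592 = 2.1959.
So 1·log[Mg²⁺] = 2·log(0.53) − log Q = -0.5514 − (2.1959) = -2.7473; [Mg²⁺] = 10^(-2.7473) ≈ 0.0018 M.

0.0018 M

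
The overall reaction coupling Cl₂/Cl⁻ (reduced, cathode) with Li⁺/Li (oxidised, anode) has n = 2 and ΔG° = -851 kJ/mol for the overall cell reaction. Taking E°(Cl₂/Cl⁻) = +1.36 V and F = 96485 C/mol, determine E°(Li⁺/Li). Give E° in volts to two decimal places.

-3.05 V

E°cell = −ΔG°/(nF) = −(-851×10³)/((2)(96485)) = +4.410 V.
Since Cl₂/Cl⁻ is the cathode and Li⁺/Li the anode, E°cell = E°(Cl₂/Cl⁻) − E°(Li⁺/Li).
So E°(Li⁺/Li) = E°(Cl₂/Cl⁻) − E°cell = (+1.36) − (+4.410) = -3.05 V.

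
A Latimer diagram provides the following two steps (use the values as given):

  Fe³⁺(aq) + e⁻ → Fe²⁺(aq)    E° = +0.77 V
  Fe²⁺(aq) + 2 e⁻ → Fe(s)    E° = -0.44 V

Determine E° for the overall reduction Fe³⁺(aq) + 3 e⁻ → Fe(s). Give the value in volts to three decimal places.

-0.037 V

Adding the free-energy changes (−nFE°) of the two steps gives −n₃FE°₃ = −n₁FE°₁ − n₂FE°₂.
E°₃ = (1×+0.77 + 2×-0.44) / 3 = (-0.110) / 3 = -0.037 V.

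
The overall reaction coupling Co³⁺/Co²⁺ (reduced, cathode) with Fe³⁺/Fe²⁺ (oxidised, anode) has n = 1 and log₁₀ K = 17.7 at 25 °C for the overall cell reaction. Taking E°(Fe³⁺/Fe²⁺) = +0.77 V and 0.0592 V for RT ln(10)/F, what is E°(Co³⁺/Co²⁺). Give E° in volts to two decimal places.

E°cell = (0.0592/n)·log K = (0.0592/1)(17.7) = +1.048 V.
Since Co³⁺/Co²⁺ is the cathode and Fe³⁺/Fe²⁺ the anode, E°cell = E°(Co³⁺/Co²⁺) − E°(Fe³⁺/Fe²⁺).
So E°(Co³⁺/Co²⁺) = E°cell + E°(Fe³⁺/Fe²⁺) = +1.048 + (+0.77) = +1.82 V.

+1.82 V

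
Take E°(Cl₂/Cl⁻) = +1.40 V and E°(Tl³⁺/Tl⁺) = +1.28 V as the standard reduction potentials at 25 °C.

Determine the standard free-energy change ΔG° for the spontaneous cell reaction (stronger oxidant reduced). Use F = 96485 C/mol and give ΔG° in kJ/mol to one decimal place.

-23.2 kJ/mol

Cl₂/Cl⁻ (E° = +1.40 V) is the cathode; Tl³⁺/Tl⁺ (E° = +1.28 V) is the anode, so E°cell = +0.12 V.
Balancing electrons gives n = 2 (lcm of 2 and 2).
ΔG° = −nFE° = −(2)(96485)(+0.12) = -23,156 J = -23.2 kJ/mol.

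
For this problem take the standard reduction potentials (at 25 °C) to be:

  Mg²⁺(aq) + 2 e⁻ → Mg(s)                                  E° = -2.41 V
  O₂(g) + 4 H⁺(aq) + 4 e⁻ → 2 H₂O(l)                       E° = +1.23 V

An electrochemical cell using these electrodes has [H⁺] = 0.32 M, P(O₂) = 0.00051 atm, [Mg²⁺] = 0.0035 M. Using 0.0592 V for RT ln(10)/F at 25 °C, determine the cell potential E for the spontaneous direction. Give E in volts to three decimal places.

+3.635 V

O₂/H₂O is the cathode (higher E°), Mg²⁺/Mg the anode: E°cell = +1.23 − (-2.41) = +3.64 V, n = 4.
Overall: O₂(g) + 4 H⁺(aq) + 2 Mg(s) → 2 H₂O(l) + 2 Mg²⁺(aq)
Q = [Mg²⁺]^2 / (P(O₂)·[H⁺]^4); log Q = 0.360.
E = E° − (0.0592/n) log Q = +3.64 − (0.0592/4)(0.360) = +3.635 V.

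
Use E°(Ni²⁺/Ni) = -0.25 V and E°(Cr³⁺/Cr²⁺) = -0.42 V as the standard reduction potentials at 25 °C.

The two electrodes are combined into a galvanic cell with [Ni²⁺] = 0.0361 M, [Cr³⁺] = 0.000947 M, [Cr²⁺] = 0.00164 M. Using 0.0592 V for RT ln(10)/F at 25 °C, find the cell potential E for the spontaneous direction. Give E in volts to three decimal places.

+0.141 V

Ni²⁺/Ni is the cathode (higher E°), Cr³⁺/Cr²⁺ the anode: E°cell = -0.25 − (-0.42) = +0.17 V, n = 2.
Overall: Ni²⁺(aq) + 2 Cr²⁺(aq) → Ni(s) + 2 Cr³⁺(aq)
Q = [Cr³⁺]^2 / ([Ni²⁺]·[Cr²⁺]^2); log Q = 0.966.
E = E° − (0.0592/n) log Q = +0.17 − (0.0592/2)(0.966) = +0.141 V.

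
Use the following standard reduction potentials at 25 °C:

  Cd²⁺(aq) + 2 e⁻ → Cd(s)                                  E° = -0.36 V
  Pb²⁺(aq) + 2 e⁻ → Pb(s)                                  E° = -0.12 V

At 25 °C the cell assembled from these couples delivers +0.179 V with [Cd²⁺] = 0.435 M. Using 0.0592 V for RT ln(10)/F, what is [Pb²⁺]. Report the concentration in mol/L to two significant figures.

Pb²⁺/Pb is the cathode, Cd²⁺/Cd the anode: E°cell = +0.24 V, n = 2.
Overall reaction: Pb²⁺(aq) + Cd(s) → Pb(s) + Cd²⁺(aq); Q = [Cd²⁺]^1/[Pb²⁺]^1.
From E = E° − (0.0592/n) log Q: log Q = (E° − E)·n/0.0592 = (+0.24 − (+0.179))·2/0.0592 = 2.0608.
So 1·log[Pb²⁺] = 1·log(0.435) − log Q = -0.3615 − (2.0608) = -2.4223; [Pb²⁺] = 10^(-2.4223) ≈ 0.0038 M.

0.0038 M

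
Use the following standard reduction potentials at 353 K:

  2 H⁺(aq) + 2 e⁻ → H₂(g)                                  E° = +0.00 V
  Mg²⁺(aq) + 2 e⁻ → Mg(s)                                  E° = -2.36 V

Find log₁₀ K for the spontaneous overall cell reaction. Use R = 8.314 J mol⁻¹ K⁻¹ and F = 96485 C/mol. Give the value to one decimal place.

67.4

Cathode: H⁺/H₂; anode: Mg²⁺/Mg. E°cell = (+0.00) − (-2.36) = +2.36 V, with n = 2.
ΔG° = −nFE° = −RT ln K, so ln K = nFE°/(RT) = (2)(96485)(+2.36) / ((8.314)(353)) = 155.173.
log₁₀ K = 155.173 / ln 10 = 67.4.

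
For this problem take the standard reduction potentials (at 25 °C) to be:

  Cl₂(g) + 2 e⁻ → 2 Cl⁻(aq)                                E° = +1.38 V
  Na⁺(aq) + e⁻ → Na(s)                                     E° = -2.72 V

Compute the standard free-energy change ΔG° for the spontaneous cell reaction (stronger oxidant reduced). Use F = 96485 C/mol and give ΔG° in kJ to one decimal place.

Cl₂/Cl⁻ (E° = +1.38 V) is the cathode; Na⁺/Na (E° = -2.72 V) is the anode, so E°cell = +4.10 V.
Balancing electrons gives n = 2 (lcm of 2 and 1).
ΔG° = −nFE° = −(2)(96485)(+4.10) = -791,177 J = -791.2 kJ.

-791.2 kJ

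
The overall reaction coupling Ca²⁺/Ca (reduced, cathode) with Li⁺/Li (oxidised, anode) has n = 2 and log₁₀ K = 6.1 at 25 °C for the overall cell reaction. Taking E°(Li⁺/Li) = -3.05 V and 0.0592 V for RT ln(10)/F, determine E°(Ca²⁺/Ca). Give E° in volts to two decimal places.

-2.87 V

E°cell = (0.0592/n)·log K = (0.0592/2)(6.1) = +0.181 V.
Since Ca²⁺/Ca is the cathode and Li⁺/Li the anode, E°cell = E°(Ca²⁺/Ca) − E°(Li⁺/Li).
So E°(Ca²⁺/Ca) = E°cell + E°(Li⁺/Li) = +0.181 + (-3.05) = -2.87 V.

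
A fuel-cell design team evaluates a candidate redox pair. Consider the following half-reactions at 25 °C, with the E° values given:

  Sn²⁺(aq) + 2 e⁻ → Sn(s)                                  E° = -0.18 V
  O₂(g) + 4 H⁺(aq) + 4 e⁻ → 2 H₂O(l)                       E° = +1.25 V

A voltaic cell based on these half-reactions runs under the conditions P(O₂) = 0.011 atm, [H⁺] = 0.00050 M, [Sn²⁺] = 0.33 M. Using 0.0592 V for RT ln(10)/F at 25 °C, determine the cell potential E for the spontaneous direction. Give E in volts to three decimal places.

O₂/H₂O is the cathode (higher E°), Sn²⁺/Sn the anode: E°cell = +1.25 − (-0.18) = +1.43 V, n = 4.
Overall: O₂(g) + 4 H⁺(aq) + 2 Sn(s) → 2 H₂O(l) + 2 Sn²⁺(aq)
Q = [Sn²⁺]^2 / (P(O₂)·[H⁺]^4); log Q = 14.200.
E = E° − (0.0592/n) log Q = +1.43 − (0.0592/4)(14.200) = +1.220 V.

+1.220 V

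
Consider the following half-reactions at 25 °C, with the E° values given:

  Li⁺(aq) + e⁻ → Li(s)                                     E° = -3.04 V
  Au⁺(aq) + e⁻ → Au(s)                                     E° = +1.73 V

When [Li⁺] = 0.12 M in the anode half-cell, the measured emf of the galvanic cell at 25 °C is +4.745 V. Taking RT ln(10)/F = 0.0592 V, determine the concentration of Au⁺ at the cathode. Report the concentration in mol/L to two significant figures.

0.045 M

Au⁺/Au is the cathode, Li⁺/Li the anode: E°cell = +4.77 V, n = 1.
Overall reaction: Au⁺(aq) + Li(s) → Au(s) + Li⁺(aq); Q = [Li⁺]^1/[Au⁺]^1.
From E = E° − (0.0592/n) log Q: log Q = (E° − E)·n/0.0592 = (+4.77 − (+4.745))·1/0.0592 = 0.4223.
So 1·log[Au⁺] = 1·log(0.12) − log Q = -0.9208 − (0.4223) = -1.3431; [Au⁺] = 10^(-1.3431) ≈ 0.045 M.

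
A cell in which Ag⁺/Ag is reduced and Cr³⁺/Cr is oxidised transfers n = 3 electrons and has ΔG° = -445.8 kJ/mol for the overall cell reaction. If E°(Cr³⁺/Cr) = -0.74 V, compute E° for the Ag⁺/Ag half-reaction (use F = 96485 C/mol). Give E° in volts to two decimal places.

E°cell = −ΔG°/(nF) = −(-445.8×10³)/((3)(96485)) = +1.540 V.
Since Ag⁺/Ag is the cathode and Cr³⁺/Cr the anode, E°cell = E°(Ag⁺/Ag) − E°(Cr³⁺/Cr).
So E°(Ag⁺/Ag) = E°cell + E°(Cr³⁺/Cr) = +1.540 + (-0.74) = +0.80 V.

+0.80 V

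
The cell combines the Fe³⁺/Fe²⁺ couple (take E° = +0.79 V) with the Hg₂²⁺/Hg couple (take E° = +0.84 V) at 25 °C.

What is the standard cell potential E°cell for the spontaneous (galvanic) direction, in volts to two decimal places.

The Hg₂²⁺/Hg couple has the higher reduction potential, so it is the cathode; Fe³⁺/Fe²⁺ is oxidised at the anode.
E°cell = E°(cathode) − E°(anode) = (+0.84) − (+0.79) = +0.05 V.
Since E°cell > 0, the reaction is spontaneous under standard conditions.

+0.05 V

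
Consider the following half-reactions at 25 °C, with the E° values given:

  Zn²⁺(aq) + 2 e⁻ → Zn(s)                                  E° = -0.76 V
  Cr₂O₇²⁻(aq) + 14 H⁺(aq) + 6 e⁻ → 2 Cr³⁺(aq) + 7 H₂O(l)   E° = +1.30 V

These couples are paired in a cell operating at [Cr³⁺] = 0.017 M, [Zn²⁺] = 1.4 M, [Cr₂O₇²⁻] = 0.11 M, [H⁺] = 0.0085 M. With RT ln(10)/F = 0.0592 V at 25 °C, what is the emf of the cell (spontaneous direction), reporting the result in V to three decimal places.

+1.795 V

Cr₂O₇²⁻/Cr³⁺ is the cathode (higher E°), Zn²⁺/Zn the anode: E°cell = +1.30 − (-0.76) = +2.06 V, n = 6.
Overall: Cr₂O₇²⁻(aq) + 14 H⁺(aq) + 3 Zn(s) → 2 Cr³⁺(aq) + 7 H₂O(l) + 3 Zn²⁺(aq)
Q = [Cr³⁺]^2·[Zn²⁺]^3 / ([Cr₂O₇²⁻]·[H⁺]^14); log Q = 26.846.
E = E° − (0.0592/n) log Q = +2.06 − (0.0592/6)(26.846) = +1.795 V.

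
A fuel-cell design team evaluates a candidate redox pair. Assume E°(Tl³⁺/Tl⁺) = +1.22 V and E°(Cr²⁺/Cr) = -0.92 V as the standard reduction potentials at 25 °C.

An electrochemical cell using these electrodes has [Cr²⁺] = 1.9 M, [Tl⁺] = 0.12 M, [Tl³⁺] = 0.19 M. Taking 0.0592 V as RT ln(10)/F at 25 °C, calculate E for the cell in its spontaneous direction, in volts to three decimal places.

+2.138 V

Tl³⁺/Tl⁺ is the cathode (higher E°), Cr²⁺/Cr the anode: E°cell = +1.22 − (-0.92) = +2.14 V, n = 2.
Overall: Tl³⁺(aq) + Cr(s) → Tl⁺(aq) + Cr²⁺(aq)
Q = [Tl⁺]·[Cr²⁺] / ([Tl³⁺]); log Q = 0.079.
E = E° − (0.0592/n) log Q = +2.14 − (0.0592/2)(0.079) = +2.138 V.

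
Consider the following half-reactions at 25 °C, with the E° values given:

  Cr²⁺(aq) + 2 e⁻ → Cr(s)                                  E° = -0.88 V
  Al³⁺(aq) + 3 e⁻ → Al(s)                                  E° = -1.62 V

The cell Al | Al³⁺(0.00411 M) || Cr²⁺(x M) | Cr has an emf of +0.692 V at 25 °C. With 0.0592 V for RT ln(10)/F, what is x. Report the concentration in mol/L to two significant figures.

Cr²⁺/Cr is the cathode, Al³⁺/Al the anode: E°cell = +0.74 V, n = 6.
Overall reaction: 3 Cr²⁺(aq) + 2 Al(s) → 3 Cr(s) + 2 Al³⁺(aq); Q = [Al³⁺]^2/[Cr²⁺]^3.
From E = E° − (0.0592/n) log Q: log Q = (E° − E)·n/0.0592 = (+0.74 − (+0.692))·6/0.0592 = 4.8649.
So 3·log[Cr²⁺] = 2·log(0.00411) − log Q = -4.7723 − (4.8649) = -9.6372; log[Cr²⁺] = -9.6372 / 3 = -3.2124; [Cr²⁺] = 10^(-3.2124) ≈ 0.00061 M.

0.00061 M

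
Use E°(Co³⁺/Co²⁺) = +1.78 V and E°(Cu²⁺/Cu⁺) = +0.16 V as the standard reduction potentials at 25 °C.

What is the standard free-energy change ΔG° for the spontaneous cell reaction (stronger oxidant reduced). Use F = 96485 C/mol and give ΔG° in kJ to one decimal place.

-156.3 kJ

Co³⁺/Co²⁺ (E° = +1.78 V) is the cathode; Cu²⁺/Cu⁺ (E° = +0.16 V) is the anode, so E°cell = +1.62 V.
Balancing electrons gives n = 1 (lcm of 1 and 1).
ΔG° = −nFE° = −(1)(96485)(+1.62) = -156,306 J = -156.3 kJ.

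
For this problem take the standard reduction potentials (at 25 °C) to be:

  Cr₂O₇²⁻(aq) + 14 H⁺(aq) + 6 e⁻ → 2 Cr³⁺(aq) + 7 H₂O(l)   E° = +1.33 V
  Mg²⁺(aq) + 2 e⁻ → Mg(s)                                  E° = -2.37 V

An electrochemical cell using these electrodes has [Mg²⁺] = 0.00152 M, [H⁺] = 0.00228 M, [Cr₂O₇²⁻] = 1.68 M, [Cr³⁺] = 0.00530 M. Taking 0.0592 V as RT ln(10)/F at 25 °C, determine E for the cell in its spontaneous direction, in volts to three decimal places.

Cr₂O₇²⁻/Cr³⁺ is the cathode (higher E°), Mg²⁺/Mg the anode: E°cell = +1.33 − (-2.37) = +3.70 V, n = 6.
Overall: Cr₂O₇²⁻(aq) + 14 H⁺(aq) + 3 Mg(s) → 2 Cr³⁺(aq) + 7 H₂O(l) + 3 Mg²⁺(aq)
Q = [Cr³⁺]^2·[Mg²⁺]^3 / ([Cr₂O₇²⁻]·[H⁺]^14); log Q = 23.758.
E = E° − (0.0592/n) log Q = +3.70 − (0.0592/6)(23.758) = +3.466 V.

+3.466 V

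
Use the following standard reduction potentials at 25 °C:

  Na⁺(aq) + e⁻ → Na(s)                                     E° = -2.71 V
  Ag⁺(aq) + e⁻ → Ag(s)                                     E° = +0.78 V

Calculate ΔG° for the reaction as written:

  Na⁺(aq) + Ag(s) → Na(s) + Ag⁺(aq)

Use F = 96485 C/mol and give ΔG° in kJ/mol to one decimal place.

As written, Na⁺/Na is reduced (cathode) and Ag⁺/Ag is oxidised (anode), so E°cell = (-2.71) − (+0.78) = -3.49 V.
Balancing electrons gives n = 1.
ΔG° = −nFE° = −(1)(96485)(-3.49) = 336,733 J = +336.7 kJ/mol.

+336.7 kJ/mol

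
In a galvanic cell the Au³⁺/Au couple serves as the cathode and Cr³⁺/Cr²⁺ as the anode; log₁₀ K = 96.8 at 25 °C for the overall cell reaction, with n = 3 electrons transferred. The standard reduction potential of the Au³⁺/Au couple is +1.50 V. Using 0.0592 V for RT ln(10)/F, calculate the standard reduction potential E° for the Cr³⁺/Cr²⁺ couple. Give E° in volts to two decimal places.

E°cell = (0.0592/n)·log K = (0.0592/3)(96.8) = +1.910 V.
Since Au³⁺/Au is the cathode and Cr³⁺/Cr²⁺ the anode, E°cell = E°(Au³⁺/Au) − E°(Cr³⁺/Cr²⁺).
So E°(Cr³⁺/Cr²⁺) = E°(Au³⁺/Au) − E°cell = (+1.50) − (+1.910) = -0.41 V.

-0.41 V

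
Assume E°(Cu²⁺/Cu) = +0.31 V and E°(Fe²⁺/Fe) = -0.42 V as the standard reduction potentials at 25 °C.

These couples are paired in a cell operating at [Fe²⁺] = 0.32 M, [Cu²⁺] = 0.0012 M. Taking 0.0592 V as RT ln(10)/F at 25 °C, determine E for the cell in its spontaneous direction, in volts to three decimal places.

Cu²⁺/Cu is the cathode (higher E°), Fe²⁺/Fe the anode: E°cell = +0.31 − (-0.42) = +0.73 V, n = 2.
Overall: Cu²⁺(aq) + Fe(s) → Cu(s) + Fe²⁺(aq)
Q = [Fe²⁺] / ([Cu²⁺]); log Q = 2.426.
E = E° − (0.0592/n) log Q = +0.73 − (0.0592/2)(2.426) = +0.658 V.

+0.658 V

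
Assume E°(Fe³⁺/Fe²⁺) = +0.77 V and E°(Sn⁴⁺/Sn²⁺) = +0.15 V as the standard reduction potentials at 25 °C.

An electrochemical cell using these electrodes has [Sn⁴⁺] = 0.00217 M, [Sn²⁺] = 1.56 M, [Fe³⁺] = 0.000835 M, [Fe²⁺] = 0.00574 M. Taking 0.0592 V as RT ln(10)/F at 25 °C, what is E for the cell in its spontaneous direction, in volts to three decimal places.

+0.655 V

Fe³⁺/Fe²⁺ is the cathode (higher E°), Sn⁴⁺/Sn²⁺ the anode: E°cell = +0.77 − (+0.15) = +0.62 V, n = 2.
Overall: 2 Fe³⁺(aq) + Sn²⁺(aq) → 2 Fe²⁺(aq) + Sn⁴⁺(aq)
Q = [Fe²⁺]^2·[Sn⁴⁺] / ([Fe³⁺]^2·[Sn²⁺]); log Q = -1.182.
E = E° − (0.0592/n) log Q = +0.62 − (0.0592/2)(-1.182) = +0.655 V.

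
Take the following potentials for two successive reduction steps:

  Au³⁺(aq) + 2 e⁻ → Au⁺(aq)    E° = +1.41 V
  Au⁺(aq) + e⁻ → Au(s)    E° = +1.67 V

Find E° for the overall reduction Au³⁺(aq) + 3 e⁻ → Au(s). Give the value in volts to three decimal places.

+1.497 V

Adding the free-energy changes (−nFE°) of the two steps gives −n₃FE°₃ = −n₁FE°₁ − n₂FE°₂.
E°₃ = (2×+1.41 + 1×+1.67) / 3 = (+4.490) / 3 = +1.497 V.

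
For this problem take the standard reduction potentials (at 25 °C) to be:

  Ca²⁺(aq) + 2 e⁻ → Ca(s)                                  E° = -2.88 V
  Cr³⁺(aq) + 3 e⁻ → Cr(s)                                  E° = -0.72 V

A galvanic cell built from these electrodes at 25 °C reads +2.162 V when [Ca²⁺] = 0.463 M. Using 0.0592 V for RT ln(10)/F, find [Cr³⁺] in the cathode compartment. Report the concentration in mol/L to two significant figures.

0.40 M

Cr³⁺/Cr is the cathode, Ca²⁺/Ca the anode: E°cell = +2.16 V, n = 6.
Overall reaction: 2 Cr³⁺(aq) + 3 Ca(s) → 2 Cr(s) + 3 Ca²⁺(aq); Q = [Ca²⁺]^3/[Cr³⁺]^2.
From E = E° − (0.0592/n) log Q: log Q = (E° − E)·n/0.0592 = (+2.16 − (+2.162))·6/0.0592 = -0.2027.
So 2·log[Cr³⁺] = 3·log(0.463) − log Q = -1.0033 − (-0.2027) = -0.8006; log[Cr³⁺] = -0.8006 / 2 = -0.4003; [Cr³⁺] = 10^(-0.4003) ≈ 0.40 M.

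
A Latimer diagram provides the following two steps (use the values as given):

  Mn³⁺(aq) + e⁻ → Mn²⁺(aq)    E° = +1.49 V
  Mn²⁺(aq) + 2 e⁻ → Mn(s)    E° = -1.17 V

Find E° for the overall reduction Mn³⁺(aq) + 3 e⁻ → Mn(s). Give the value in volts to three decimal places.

Since ΔG° = −nFE° is additive over sequential reductions, n₃E°₃ = n₁E°₁ + n₂E°₂.
E°₃ = (1×+1.49 + 2×-1.17) / 3 = (-0.850) / 3 = -0.283 V.

-0.283 V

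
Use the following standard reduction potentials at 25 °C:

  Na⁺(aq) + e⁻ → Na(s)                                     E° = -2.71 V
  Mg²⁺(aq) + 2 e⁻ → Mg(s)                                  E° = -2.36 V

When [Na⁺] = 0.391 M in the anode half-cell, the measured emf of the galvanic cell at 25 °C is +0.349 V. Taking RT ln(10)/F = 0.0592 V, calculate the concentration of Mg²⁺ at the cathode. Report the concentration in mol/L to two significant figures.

0.14 M

Mg²⁺/Mg is the cathode, Na⁺/Na the anode: E°cell = +0.35 V, n = 2.
Overall reaction: Mg²⁺(aq) + 2 Na(s) → Mg(s) + 2 Na⁺(aq); Q = [Na⁺]^2/[Mg²⁺]^1.
From E = E° − (0.0592/n) log Q: log Q = (E° − E)·n/0.0592 = (+0.35 − (+0.349))·2/0.0592 = 0.0338.
So 1·log[Mg²⁺] = 2·log(0.391) − log Q = -0.8156 − (0.0338) = -0.8494; [Mg²⁺] = 10^(-0.8494) ≈ 0.14 M.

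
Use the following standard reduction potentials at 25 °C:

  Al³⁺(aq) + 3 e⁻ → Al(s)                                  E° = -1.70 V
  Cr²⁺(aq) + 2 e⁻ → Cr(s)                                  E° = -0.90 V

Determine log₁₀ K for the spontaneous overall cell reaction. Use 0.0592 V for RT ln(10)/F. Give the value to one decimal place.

Cathode: Cr²⁺/Cr; anode: Al³⁺/Al. E°cell = +0.80 V, n = 6.
log K = nE°cell / 0.0592 = (6)(+0.80) / 0.0592 = 81.1.

81.1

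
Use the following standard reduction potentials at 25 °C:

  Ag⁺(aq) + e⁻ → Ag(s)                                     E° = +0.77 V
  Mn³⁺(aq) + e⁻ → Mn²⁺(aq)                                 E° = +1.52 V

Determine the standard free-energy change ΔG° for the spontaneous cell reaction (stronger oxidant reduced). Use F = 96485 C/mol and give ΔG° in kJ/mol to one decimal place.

-72.4 kJ/mol

Mn³⁺/Mn²⁺ (E° = +1.52 V) is the cathode; Ag⁺/Ag (E° = +0.77 V) is the anode, so E°cell = +0.75 V.
Balancing electrons gives n = 1 (lcm of 1 and 1).
ΔG° = −nFE° = −(1)(96485)(+0.75) = -72,364 J = -72.4 kJ/mol.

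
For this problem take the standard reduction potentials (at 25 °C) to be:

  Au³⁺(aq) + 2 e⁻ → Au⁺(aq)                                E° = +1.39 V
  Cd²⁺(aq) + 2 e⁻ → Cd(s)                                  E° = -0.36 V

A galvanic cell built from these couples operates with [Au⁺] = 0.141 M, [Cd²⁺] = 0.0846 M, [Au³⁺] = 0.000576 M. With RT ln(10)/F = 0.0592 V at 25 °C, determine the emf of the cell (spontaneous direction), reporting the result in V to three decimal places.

Au³⁺/Au⁺ is the cathode (higher E°), Cd²⁺/Cd the anode: E°cell = +1.39 − (-0.36) = +1.75 V, n = 2.
Overall: Au³⁺(aq) + Cd(s) → Au⁺(aq) + Cd²⁺(aq)
Q = [Au⁺]·[Cd²⁺] / ([Au³⁺]); log Q = 1.316.
E = E° − (0.0592/n) log Q = +1.75 − (0.0592/2)(1.316) = +1.711 V.

+1.711 V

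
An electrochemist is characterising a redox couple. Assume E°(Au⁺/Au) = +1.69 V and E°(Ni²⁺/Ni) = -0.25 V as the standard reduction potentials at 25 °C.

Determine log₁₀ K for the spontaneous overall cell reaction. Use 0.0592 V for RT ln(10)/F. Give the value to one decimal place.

65.5

Cathode: Au⁺/Au; anode: Ni²⁺/Ni. E°cell = +1.94 V, n = 2.
log K = nE°cell / 0.0592 = (2)(+1.94) / 0.0592 = 65.5.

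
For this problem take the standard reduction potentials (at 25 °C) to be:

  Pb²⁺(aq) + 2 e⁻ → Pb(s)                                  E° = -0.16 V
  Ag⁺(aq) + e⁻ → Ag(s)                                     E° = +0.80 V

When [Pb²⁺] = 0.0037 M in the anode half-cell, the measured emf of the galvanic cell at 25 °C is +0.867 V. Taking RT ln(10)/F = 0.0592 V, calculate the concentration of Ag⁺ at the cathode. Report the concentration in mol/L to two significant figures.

0.0016 M

Ag⁺/Ag is the cathode, Pb²⁺/Pb the anode: E°cell = +0.96 V, n = 2.
Overall reaction: 2 Ag⁺(aq) + Pb(s) → 2 Ag(s) + Pb²⁺(aq); Q = [Pb²⁺]^1/[Ag⁺]^2.
From E = E° − (0.0592/n) log Q: log Q = (E° − E)·n/0.0592 = (+0.96 − (+0.867))·2/0.0592 = 3.1419.
So 2·log[Ag⁺] = 1·log(0.0037) − log Q = -2.4318 − (3.1419) = -5.5737; log[Ag⁺] = -5.5737 / 2 = -2.7868; [Ag⁺] = 10^(-2.7868) ≈ 0.0016 M.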